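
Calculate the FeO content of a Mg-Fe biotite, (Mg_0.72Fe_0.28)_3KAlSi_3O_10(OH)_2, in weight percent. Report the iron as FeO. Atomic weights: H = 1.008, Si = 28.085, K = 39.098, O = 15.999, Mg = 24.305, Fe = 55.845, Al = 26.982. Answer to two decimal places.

13.60 wt%

Molar mass of (Mg_0.72Fe_0.28)_3KAlSi_3O_10(OH)_2 = 2.16·24.305 + 0.84·55.845 + 1·39.098 + 1·26.982 + 3·28.085 + 12·15.999 + 2·1.008 = 443.748 g/mol.
Each formula unit contains 0.84 Fe, equivalent to 0.84/1 = 0.8400 mol FeO.
M(FeO) = 1×55.845 + 1×15.999 = 71.844 g/mol.
Mass of FeO per formula unit = 0.8400 × 71.844 = 60.349 g.
FeO wt% = 60.349 / 443.748 × 100 = 13.60%.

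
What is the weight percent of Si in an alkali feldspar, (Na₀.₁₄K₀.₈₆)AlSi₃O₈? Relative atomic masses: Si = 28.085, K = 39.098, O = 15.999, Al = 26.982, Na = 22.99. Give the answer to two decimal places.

30.52 wt%

M((Na₀.₁₄K₀.₈₆)AlSi₃O₈) = 276.072 g/mol.
Si contributes 3 × 28.085 = 84.255 g per mole.
84.255/276.072 = 0.3052 → 30.52%.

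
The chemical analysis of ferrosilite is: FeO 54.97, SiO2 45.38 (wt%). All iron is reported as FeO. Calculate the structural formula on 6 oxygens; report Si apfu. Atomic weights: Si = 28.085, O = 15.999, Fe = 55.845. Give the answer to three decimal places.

FeO (M=71.844): mol = 0.76513; Fe = 0.76513, O = 0.76513.
SiO2 (M=60.083): mol = 0.75529; Si = 0.75529, O = 1.51058.
ΣO = 2.27571; factor = 6/ΣO = 2.63654.
Si apfu = 0.75529 × 2.63654 = 1.991.

1.991 Si apfu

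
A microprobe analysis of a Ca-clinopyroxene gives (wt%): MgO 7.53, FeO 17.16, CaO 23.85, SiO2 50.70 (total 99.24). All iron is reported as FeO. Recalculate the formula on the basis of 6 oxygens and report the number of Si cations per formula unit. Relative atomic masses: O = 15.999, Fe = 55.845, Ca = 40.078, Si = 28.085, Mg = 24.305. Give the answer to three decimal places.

1.994 Si apfu

MgO (M=40.304): mol = 0.18683; Mg = 0.18683, O = 0.18683.
FeO (M=71.844): mol = 0.23885; Fe = 0.23885, O = 0.23885.
CaO (M=56.077): mol = 0.42531; Ca = 0.42531, O = 0.42531.
SiO2 (M=60.083): mol = 0.84383; Si = 0.84383, O = 1.68766.
ΣO = 2.53865; factor = 6/ΣO = 2.36346.
Si apfu = 0.84383 × 2.36346 = 1.994.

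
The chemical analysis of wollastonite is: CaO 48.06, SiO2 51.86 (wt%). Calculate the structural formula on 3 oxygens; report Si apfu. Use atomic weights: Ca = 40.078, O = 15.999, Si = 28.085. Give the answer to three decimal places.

CaO (M=56.077): mol = 0.85704; Ca = 0.85704, O = 0.85704.
SiO2 (M=60.083): mol = 0.86314; Si = 0.86314, O = 1.72628.
ΣO = 2.58332; factor = 3/ΣO = 1.16130.
Si apfu = 0.86314 × 1.16130 = 1.002.

1.002 Si apfu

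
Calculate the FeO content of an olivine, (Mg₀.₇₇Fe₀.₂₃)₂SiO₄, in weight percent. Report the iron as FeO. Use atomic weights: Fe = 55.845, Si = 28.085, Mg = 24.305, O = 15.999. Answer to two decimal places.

21.29 wt%

Molar mass of (Mg₀.₇₇Fe₀.₂₃)₂SiO₄ = 1.54×24.305 + 0.46×55.845 + 1×28.085 + 4×15.999 = 155.199 g/mol.
Each formula unit contains 0.46 Fe, equivalent to 0.46/1 = 0.4600 mol FeO.
M(FeO) = 1×55.845 + 1×15.999 = 71.844 g/mol.
Mass of FeO per formula unit = 0.4600 × 71.844 = 33.048 g.
FeO wt% = 33.048 / 155.199 × 100 = 21.29%.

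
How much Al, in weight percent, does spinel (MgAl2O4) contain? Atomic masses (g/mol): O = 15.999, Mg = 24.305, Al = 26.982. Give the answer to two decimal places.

Formula mass = 1×24.305 + 2×26.982 + 4×15.999 = 142.265 g/mol, of which 53.964 g is Al.
So Al makes up 53.964/142.265 = 0.3793 of the mass, i.e. 37.93%.

37.93 weight percent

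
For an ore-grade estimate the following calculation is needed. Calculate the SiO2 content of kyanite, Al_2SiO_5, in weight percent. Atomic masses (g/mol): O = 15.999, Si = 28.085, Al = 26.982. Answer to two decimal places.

37.08 wt%

M(Al_2SiO_5) = 162.044 g/mol; M(SiO2) = 60.083 g/mol.
Moles SiO2 per formula unit = 1 Si ÷ 1 = 1.0000.
SiO2 fraction = (1.0000 × 60.083) / 162.044 = 60.083/162.044 = 0.3708.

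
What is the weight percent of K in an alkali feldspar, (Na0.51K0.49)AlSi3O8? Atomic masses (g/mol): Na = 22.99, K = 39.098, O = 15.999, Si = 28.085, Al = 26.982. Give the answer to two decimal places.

Formula mass = 0.51×22.99 + 0.49×39.098 + 1×26.982 + 3×28.085 + 8×15.999 = 270.112 g/mol, of which 19.158 g is K.
So K makes up 19.158/270.112 = 0.0709 of the mass, i.e. 7.09%.

7.09 weight percent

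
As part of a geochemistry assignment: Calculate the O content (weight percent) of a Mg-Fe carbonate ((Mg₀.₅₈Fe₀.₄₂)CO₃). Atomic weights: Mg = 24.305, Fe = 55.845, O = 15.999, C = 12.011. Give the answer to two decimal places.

M((Mg₀.₅₈Fe₀.₄₂)CO₃) = 97.560 g/mol.
O contributes 3 × 15.999 = 47.997 g per mole.
47.997/97.560 = 0.4920 → 49.20%.

49.20 weight percent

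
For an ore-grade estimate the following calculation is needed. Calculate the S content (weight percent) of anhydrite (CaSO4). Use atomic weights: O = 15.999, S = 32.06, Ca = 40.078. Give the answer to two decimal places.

23.55 weight percent

Molar mass of CaSO4: 1×40.078 + 1×32.06 + 4×15.999 = 136.134 g/mol.
Mass of S per formula unit: 1 × 32.06 = 32.060 g.
Weight fraction S = 32.060 / 136.134 = 0.2355.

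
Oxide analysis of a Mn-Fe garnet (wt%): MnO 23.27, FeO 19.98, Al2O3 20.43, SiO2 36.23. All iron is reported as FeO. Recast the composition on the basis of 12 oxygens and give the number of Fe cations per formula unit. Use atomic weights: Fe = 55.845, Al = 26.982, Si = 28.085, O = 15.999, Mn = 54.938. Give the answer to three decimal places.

23.27 wt% MnO ÷ 70.937 g/mol = 0.32804 mol, giving 0.32804 Mn and 0.32804 O.
19.98 wt% FeO ÷ 71.844 g/mol = 0.27810 mol, giving 0.27810 Fe and 0.27810 O.
20.43 wt% Al2O3 ÷ 101.961 g/mol = 0.20037 mol, giving 0.40074 Al and 0.60111 O.
36.23 wt% SiO2 ÷ 60.083 g/mol = 0.60300 mol, giving 0.60300 Si and 1.20600 O.
Oxygen sums to 2.41325; scaling by 12/2.41325 = 4.97255 puts the formula on 12 O.
Fe: 0.27810 × 4.97255 = 1.383 atoms per formula unit.

1.383 Fe apfu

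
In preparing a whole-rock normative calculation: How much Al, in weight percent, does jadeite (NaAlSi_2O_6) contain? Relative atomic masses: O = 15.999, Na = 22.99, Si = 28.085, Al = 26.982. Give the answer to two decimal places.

13.35 weight percent

M(NaAlSi_2O_6) = 202.136 g/mol.
Al contributes 1 × 26.982 = 26.982 g per mole.
26.982/202.136 = 0.1335 → 13.35%.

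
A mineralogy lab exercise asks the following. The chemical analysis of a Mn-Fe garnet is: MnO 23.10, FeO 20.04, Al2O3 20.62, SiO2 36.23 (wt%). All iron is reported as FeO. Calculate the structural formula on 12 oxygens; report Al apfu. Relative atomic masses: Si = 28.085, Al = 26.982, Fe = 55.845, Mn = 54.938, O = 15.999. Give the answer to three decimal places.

2.008 Al apfu

MnO (M=70.937): mol = 0.32564; Mn = 0.32564, O = 0.32564.
FeO (M=71.844): mol = 0.27894; Fe = 0.27894, O = 0.27894.
Al2O3 (M=101.961): mol = 0.20223; Al = 0.40446, O = 0.60669.
SiO2 (M=60.083): mol = 0.60300; Si = 0.60300, O = 1.20600.
ΣO = 2.41727; factor = 12/ΣO = 4.96428.
Al apfu = 0.40446 × 4.96428 = 2.008.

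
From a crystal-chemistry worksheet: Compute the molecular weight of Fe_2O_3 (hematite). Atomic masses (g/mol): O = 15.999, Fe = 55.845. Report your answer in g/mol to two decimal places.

The formula mass is the sum 2×55.845 + 3×15.999.

159.69 g/mol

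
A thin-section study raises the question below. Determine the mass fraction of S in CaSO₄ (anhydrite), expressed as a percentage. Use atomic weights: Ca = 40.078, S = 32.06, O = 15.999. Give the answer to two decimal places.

23.55 weight percent

Molar mass of CaSO₄: 1×40.078 + 1×32.06 + 4×15.999 = 136.134 g/mol.
Mass of S per formula unit: 1 × 32.06 = 32.060 g.
Weight fraction S = 32.060 / 136.134 = 0.2355.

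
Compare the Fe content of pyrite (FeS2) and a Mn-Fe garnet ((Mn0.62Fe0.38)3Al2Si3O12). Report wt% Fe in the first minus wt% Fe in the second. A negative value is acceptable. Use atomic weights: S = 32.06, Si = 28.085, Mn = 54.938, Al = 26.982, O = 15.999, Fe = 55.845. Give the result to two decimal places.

33.72 percentage points

Fe in FeS2: molar mass 119.965 g/mol; 1×55.845 = 55.845 g → 46.55 wt%.
Fe in (Mn0.62Fe0.38)3Al2Si3O12: molar mass 496.055 g/mol; 1.14×55.845 = 63.663 g → 12.83 wt%.
Difference = 46.55 − 12.83 = 33.72 percentage points.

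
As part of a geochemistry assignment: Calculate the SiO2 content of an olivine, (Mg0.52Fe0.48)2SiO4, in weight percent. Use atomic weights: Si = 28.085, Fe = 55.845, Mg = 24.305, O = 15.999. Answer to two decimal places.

35.14 wt%

Molar mass of (Mg0.52Fe0.48)2SiO4 = 1.04×24.305 + 0.96×55.845 + 1×28.085 + 4×15.999 = 170.969 g/mol.
Each formula unit contains 1 Si, equivalent to 1/1 = 1.0000 mol SiO2.
M(SiO2) = 1×28.085 + 2×15.999 = 60.083 g/mol.
Mass of SiO2 per formula unit = 1.0000 × 60.083 = 60.083 g.
SiO2 wt% = 60.083 / 170.969 × 100 = 35.14%.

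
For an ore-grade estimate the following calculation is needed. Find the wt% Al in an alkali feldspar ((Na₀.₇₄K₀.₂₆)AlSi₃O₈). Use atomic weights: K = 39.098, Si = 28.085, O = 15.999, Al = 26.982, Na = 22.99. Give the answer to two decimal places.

Molar mass of (Na₀.₇₄K₀.₂₆)AlSi₃O₈: 0.74*22.99 + 0.26*39.098 + 1*26.982 + 3*28.085 + 8*15.999 = 266.407 g/mol.
Mass of Al per formula unit: 1 × 26.982 = 26.982 g.
Weight fraction Al = 26.982 / 266.407 = 0.1013.

10.13 weight percent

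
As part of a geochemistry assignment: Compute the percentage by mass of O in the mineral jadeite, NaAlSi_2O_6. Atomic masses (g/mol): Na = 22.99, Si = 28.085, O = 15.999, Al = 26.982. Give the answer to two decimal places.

Molar mass of NaAlSi_2O_6: 1·22.99 + 1·26.982 + 2·28.085 + 6·15.999 = 202.136 g/mol.
Mass of O per formula unit: 6 × 15.999 = 95.994 g.
Weight fraction O = 95.994 / 202.136 = 0.4749.

47.49 wt%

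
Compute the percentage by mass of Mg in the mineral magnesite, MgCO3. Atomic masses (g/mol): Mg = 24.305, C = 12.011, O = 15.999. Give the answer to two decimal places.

28.83 weight percent

Formula mass = 1*24.305 + 1*12.011 + 3*15.999 = 84.313 g/mol, of which 24.305 g is Mg.
So Mg makes up 24.305/84.313 = 0.2883 of the mass, i.e. 28.83%.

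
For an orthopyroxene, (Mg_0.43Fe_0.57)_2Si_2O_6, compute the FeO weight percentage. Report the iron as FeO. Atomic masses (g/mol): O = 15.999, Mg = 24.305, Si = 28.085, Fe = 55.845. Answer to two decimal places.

34.60 wt%

Molar mass of (Mg_0.43Fe_0.57)_2Si_2O_6 = 0.86*24.305 + 1.14*55.845 + 2*28.085 + 6*15.999 = 236.730 g/mol.
Each formula unit contains 1.14 Fe, equivalent to 1.14/1 = 1.1400 mol FeO.
M(FeO) = 1×55.845 + 1×15.999 = 71.844 g/mol.
Mass of FeO per formula unit = 1.1400 × 71.844 = 81.902 g.
FeO wt% = 81.902 / 236.730 × 100 = 34.60%.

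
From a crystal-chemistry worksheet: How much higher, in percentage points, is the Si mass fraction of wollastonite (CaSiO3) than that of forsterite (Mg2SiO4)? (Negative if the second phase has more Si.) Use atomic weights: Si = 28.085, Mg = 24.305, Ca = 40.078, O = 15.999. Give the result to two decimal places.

4.22 percentage points

Si in CaSiO3: molar mass 116.160 g/mol; 1×28.085 = 28.085 g → 24.18 wt%.
Si in Mg2SiO4: molar mass 140.691 g/mol; 1×28.085 = 28.085 g → 19.96 wt%.
Difference = 24.18 − 19.96 = 4.22 percentage points.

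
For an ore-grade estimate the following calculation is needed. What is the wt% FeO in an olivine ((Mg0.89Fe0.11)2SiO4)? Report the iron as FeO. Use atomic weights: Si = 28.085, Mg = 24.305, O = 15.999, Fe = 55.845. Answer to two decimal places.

M((Mg0.89Fe0.11)2SiO4) = 147.630 g/mol; M(FeO) = 71.844 g/mol.
Moles FeO per formula unit = 0.22 Fe ÷ 1 = 0.2200.
FeO fraction = (0.2200 × 71.844) / 147.630 = 15.806/147.630 = 0.1071.

10.71 wt%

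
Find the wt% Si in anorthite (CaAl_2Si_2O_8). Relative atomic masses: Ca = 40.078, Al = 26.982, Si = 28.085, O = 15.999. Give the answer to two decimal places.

M(CaAl_2Si_2O_8) = 278.204 g/mol.
Si contributes 2 × 28.085 = 56.170 g per mole.
56.170/278.204 = 0.2019 → 20.19%.

20.19 mass %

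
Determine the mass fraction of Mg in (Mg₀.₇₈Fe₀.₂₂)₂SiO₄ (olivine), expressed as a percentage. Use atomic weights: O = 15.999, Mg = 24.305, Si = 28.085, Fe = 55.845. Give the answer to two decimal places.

24.53 wt%

Formula mass = 1.56×24.305 + 0.44×55.845 + 1×28.085 + 4×15.999 = 154.569 g/mol, of which 37.916 g is Mg.
So Mg makes up 37.916/154.569 = 0.2453 of the mass, i.e. 24.53%.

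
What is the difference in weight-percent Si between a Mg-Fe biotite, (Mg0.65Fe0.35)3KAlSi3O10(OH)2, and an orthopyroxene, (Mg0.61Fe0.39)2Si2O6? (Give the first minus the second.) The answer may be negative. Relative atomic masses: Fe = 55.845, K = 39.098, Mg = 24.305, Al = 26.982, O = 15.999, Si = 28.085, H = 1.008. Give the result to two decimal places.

-6.21 percentage points

First mineral: 84.255 g Si in 450.371 g formula = 18.71 wt% Si.
Second mineral: 56.170 g Si in 225.375 g formula = 24.92 wt% Si.
18.71% − 24.92% gives a difference of -6.21 percentage points.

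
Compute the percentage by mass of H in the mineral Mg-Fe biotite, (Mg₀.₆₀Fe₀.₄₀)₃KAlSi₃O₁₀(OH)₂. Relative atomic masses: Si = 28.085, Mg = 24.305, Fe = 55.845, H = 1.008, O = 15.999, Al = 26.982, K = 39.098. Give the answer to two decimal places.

M((Mg₀.₆₀Fe₀.₄₀)₃KAlSi₃O₁₀(OH)₂) = 455.102 g/mol.
H contributes 2 × 1.008 = 2.016 g per mole.
2.016/455.102 = 0.0044 → 0.44%.

0.44 weight percent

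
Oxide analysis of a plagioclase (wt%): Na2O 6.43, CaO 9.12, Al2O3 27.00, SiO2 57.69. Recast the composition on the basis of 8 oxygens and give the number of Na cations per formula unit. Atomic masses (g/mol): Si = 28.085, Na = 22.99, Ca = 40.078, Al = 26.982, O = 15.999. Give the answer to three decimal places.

6.43 wt% Na2O ÷ 61.979 g/mol = 0.10374 mol, giving 0.20748 Na and 0.10374 O.
9.12 wt% CaO ÷ 56.077 g/mol = 0.16263 mol, giving 0.16263 Ca and 0.16263 O.
27.00 wt% Al2O3 ÷ 101.961 g/mol = 0.26481 mol, giving 0.52962 Al and 0.79443 O.
57.69 wt% SiO2 ÷ 60.083 g/mol = 0.96017 mol, giving 0.96017 Si and 1.92034 O.
Oxygen sums to 2.98114; scaling by 8/2.98114 = 2.68354 puts the formula on 8 O.
Na: 0.20748 × 2.68354 = 0.557 atoms per formula unit.

0.557 Na apfu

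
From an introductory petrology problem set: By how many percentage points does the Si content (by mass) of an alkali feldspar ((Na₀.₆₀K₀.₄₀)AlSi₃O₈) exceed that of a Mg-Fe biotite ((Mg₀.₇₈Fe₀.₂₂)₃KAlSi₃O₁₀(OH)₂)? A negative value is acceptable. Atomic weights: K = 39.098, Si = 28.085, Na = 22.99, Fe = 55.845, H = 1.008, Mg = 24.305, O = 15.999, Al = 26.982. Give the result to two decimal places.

12.13 percentage points

First mineral: 84.255 g Si in 268.662 g formula = 31.36 wt% Si.
Second mineral: 84.255 g Si in 438.070 g formula = 19.23 wt% Si.
31.36% − 19.23% gives a difference of 12.13 percentage points.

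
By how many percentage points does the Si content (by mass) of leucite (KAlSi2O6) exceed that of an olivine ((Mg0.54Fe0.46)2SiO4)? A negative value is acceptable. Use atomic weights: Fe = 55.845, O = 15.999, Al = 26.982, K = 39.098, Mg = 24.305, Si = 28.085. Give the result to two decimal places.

M(KAlSi2O6) = 218.244 g/mol, so wt% Si = 56.170/218.244 × 100 = 25.74%.
M((Mg0.54Fe0.46)2SiO4) = 169.708 g/mol, so wt% Si = 28.085/169.708 × 100 = 16.55%.
25.74 − 16.55 = 9.19 pp.

9.19 percentage points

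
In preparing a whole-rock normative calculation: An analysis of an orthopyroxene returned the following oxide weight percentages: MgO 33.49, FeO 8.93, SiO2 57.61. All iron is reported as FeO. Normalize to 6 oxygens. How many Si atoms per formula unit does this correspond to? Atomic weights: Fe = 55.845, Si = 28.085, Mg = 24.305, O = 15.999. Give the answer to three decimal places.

2.003 Si apfu

33.49 wt% MgO ÷ 40.304 g/mol = 0.83093 mol, giving 0.83093 Mg and 0.83093 O.
8.93 wt% FeO ÷ 71.844 g/mol = 0.12430 mol, giving 0.12430 Fe and 0.12430 O.
57.61 wt% SiO2 ÷ 60.083 g/mol = 0.95884 mol, giving 0.95884 Si and 1.91768 O.
Oxygen sums to 2.87291; scaling by 6/2.87291 = 2.08847 puts the formula on 6 O.
Si: 0.95884 × 2.08847 = 2.003 atoms per formula unit.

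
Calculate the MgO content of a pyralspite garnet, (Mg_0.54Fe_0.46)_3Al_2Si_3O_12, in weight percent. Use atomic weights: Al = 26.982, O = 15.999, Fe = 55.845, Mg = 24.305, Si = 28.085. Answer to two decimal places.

14.62 wt%

M((Mg_0.54Fe_0.46)_3Al_2Si_3O_12) = 446.647 g/mol; M(MgO) = 40.304 g/mol.
Moles MgO per formula unit = 1.62 Mg ÷ 1 = 1.6200.
MgO fraction = (1.6200 × 40.304) / 446.647 = 65.292/446.647 = 0.1462.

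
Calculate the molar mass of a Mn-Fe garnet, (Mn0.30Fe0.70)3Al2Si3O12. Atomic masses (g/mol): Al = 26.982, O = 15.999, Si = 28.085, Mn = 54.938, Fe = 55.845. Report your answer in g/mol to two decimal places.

The formula mass is the sum 0.90*54.938 + 2.10*55.845 + 2*26.982 + 3*28.085 + 12*15.999.

496.93 g/mol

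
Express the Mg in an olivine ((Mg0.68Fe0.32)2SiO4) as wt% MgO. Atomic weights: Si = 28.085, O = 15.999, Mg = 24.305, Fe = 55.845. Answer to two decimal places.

34.07 wt%

Formula mass = 160.877 g/mol.
1.36 Mg → 1.3600 mol MgO per formula unit; M(MgO) = 40.304, so MgO mass = 54.813 g.
54.813/160.877 × 100 = 34.07 wt%.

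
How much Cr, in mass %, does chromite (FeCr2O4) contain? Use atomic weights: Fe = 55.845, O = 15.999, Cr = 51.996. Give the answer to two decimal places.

46.46 mass %

Formula mass = 1·55.845 + 2·51.996 + 4·15.999 = 223.833 g/mol, of which 103.992 g is Cr.
So Cr makes up 103.992/223.833 = 0.4646 of the mass, i.e. 46.46%.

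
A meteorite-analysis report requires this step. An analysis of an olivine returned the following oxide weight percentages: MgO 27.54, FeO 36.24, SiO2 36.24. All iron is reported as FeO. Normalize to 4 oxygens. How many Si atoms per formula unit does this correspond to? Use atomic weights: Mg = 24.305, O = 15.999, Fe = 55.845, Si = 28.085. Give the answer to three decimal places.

MgO: 27.54/40.304 = 0.68331 mol → 0.68331 mol Mg, 0.68331 mol O.
FeO: 36.24/71.844 = 0.50443 mol → 0.50443 mol Fe, 0.50443 mol O.
SiO2: 36.24/60.083 = 0.60317 mol → 0.60317 mol Si, 1.20634 mol O.
Total oxygen = 2.39408 mol. Normalization factor = 4/2.39408 = 1.67079.
Si per 4 O = 0.60317 × 1.67079 = 1.008.

1.008 Si apfu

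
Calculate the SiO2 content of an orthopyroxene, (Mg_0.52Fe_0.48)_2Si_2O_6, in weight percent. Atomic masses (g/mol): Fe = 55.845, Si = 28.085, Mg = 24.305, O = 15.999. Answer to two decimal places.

52.01 wt%

M((Mg_0.52Fe_0.48)_2Si_2O_6) = 231.052 g/mol; M(SiO2) = 60.083 g/mol.
Moles SiO2 per formula unit = 2 Si ÷ 1 = 2.0000.
SiO2 fraction = (2.0000 × 60.083) / 231.052 = 120.166/231.052 = 0.5201.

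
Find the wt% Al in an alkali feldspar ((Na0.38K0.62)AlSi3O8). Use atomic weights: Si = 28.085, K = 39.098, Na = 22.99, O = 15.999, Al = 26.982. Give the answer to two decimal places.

9.91 mass %

Formula mass = 0.38·22.99 + 0.62·39.098 + 1·26.982 + 3·28.085 + 8·15.999 = 272.206 g/mol, of which 26.982 g is Al.
So Al makes up 26.982/272.206 = 0.0991 of the mass, i.e. 9.91%.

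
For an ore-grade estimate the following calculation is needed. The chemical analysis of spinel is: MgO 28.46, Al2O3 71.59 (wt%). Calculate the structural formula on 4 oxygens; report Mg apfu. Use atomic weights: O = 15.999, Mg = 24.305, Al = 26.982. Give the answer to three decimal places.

1.004 Mg apfu

MgO: 28.46/40.304 = 0.70613 mol → 0.70613 mol Mg, 0.70613 mol O.
Al2O3: 71.59/101.961 = 0.70213 mol → 1.40426 mol Al, 2.10639 mol O.
Total oxygen = 2.81252 mol. Normalization factor = 4/2.81252 = 1.42221.
Mg per 4 O = 0.70613 × 1.42221 = 1.004.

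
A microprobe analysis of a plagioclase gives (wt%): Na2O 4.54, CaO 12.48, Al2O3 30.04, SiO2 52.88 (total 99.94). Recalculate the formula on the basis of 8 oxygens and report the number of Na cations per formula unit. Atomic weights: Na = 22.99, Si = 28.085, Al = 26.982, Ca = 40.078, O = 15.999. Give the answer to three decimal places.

0.399 Na apfu

4.54 wt% Na2O ÷ 61.979 g/mol = 0.07325 mol, giving 0.14650 Na and 0.07325 O.
12.48 wt% CaO ÷ 56.077 g/mol = 0.22255 mol, giving 0.22255 Ca and 0.22255 O.
30.04 wt% Al2O3 ÷ 101.961 g/mol = 0.29462 mol, giving 0.58924 Al and 0.88386 O.
52.88 wt% SiO2 ÷ 60.083 g/mol = 0.88012 mol, giving 0.88012 Si and 1.76024 O.
Oxygen sums to 2.93990; scaling by 8/2.93990 = 2.72118 puts the formula on 8 O.
Na: 0.14650 × 2.72118 = 0.399 atoms per formula unit.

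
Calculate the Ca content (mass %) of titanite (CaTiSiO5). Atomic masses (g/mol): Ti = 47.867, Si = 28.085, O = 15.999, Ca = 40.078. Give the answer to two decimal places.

20.45 mass %

Formula mass = 1·40.078 + 1·47.867 + 1·28.085 + 5·15.999 = 196.025 g/mol, of which 40.078 g is Ca.
So Ca makes up 40.078/196.025 = 0.2045 of the mass, i.e. 20.45%.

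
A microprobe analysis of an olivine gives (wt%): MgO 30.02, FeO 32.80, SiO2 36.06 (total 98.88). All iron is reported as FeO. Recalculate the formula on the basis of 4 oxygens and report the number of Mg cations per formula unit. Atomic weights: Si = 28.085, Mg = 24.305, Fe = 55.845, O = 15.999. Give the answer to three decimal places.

1.241 Mg apfu

MgO (M=40.304): mol = 0.74484; Mg = 0.74484, O = 0.74484.
FeO (M=71.844): mol = 0.45654; Fe = 0.45654, O = 0.45654.
SiO2 (M=60.083): mol = 0.60017; Si = 0.60017, O = 1.20034.
ΣO = 2.40172; factor = 4/ΣO = 1.66547.
Mg apfu = 0.74484 × 1.66547 = 1.241.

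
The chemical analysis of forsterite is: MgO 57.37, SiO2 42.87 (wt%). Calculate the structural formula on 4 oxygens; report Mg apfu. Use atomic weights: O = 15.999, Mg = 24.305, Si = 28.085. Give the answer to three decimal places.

57.37 wt% MgO ÷ 40.304 g/mol = 1.42343 mol, giving 1.42343 Mg and 1.42343 O.
42.87 wt% SiO2 ÷ 60.083 g/mol = 0.71351 mol, giving 0.71351 Si and 1.42702 O.
Oxygen sums to 2.85045; scaling by 4/2.85045 = 1.40329 puts the formula on 4 O.
Mg: 1.42343 × 1.40329 = 1.997 atoms per formula unit.

1.997 Mg apfu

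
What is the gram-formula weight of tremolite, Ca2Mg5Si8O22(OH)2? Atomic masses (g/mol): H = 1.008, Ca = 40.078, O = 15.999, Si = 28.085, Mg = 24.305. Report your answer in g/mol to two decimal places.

Ca: 2 × 40.078 = 80.1560
Mg: 5 × 24.305 = 121.5250
Si: 8 × 28.085 = 224.6800
O: 24 × 15.999 = 383.9760
H: 2 × 1.008 = 2.0160
Summing the contributions gives the formula mass.

812.35 g/mol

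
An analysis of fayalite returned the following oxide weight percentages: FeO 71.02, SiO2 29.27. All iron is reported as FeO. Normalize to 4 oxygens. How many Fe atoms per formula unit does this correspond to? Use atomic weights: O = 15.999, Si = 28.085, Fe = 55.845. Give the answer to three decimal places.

2.014 Fe apfu

71.02 wt% FeO ÷ 71.844 g/mol = 0.98853 mol, giving 0.98853 Fe and 0.98853 O.
29.27 wt% SiO2 ÷ 60.083 g/mol = 0.48716 mol, giving 0.48716 Si and 0.97432 O.
Oxygen sums to 1.96285; scaling by 4/1.96285 = 2.03785 puts the formula on 4 O.
Fe: 0.98853 × 2.03785 = 2.014 atoms per formula unit.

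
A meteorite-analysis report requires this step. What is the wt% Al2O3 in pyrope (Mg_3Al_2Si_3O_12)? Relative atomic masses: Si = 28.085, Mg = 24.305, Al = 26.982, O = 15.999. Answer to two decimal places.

25.29 wt%

Molar mass of Mg_3Al_2Si_3O_12 = 3×24.305 + 2×26.982 + 3×28.085 + 12×15.999 = 403.122 g/mol.
Each formula unit contains 2 Al, equivalent to 2/2 = 1.0000 mol Al2O3.
M(Al2O3) = 2×26.982 + 3×15.999 = 101.961 g/mol.
Mass of Al2O3 per formula unit = 1.0000 × 101.961 = 101.961 g.
Al2O3 wt% = 101.961 / 403.122 × 100 = 25.29%.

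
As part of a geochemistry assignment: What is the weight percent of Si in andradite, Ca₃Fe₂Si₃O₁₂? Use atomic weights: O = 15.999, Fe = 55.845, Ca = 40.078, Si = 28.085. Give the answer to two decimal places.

Formula mass = 3·40.078 + 2·55.845 + 3·28.085 + 12·15.999 = 508.167 g/mol, of which 84.255 g is Si.
So Si makes up 84.255/508.167 = 0.1658 of the mass, i.e. 16.58%.

16.58 wt%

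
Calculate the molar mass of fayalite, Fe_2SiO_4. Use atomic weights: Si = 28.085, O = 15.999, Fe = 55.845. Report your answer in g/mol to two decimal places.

203.77 g/mol

M = 2*55.845 + 1*28.085 + 4*15.999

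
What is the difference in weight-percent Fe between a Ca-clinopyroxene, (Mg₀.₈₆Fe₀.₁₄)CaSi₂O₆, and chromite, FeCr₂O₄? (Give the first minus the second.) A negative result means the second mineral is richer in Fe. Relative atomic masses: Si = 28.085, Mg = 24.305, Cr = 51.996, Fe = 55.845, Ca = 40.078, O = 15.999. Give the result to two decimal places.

-21.41 percentage points

First mineral: 7.818 g Fe in 220.963 g formula = 3.54 wt% Fe.
Second mineral: 55.845 g Fe in 223.833 g formula = 24.95 wt% Fe.
3.54% − 24.95% gives a difference of -21.41 percentage points.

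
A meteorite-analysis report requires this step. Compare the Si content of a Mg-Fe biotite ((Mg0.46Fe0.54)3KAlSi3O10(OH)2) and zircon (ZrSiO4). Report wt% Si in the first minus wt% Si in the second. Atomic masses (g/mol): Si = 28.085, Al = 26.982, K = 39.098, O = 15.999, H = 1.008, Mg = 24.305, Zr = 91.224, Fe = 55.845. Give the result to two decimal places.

2.67 percentage points

Si in (Mg0.46Fe0.54)3KAlSi3O10(OH)2: molar mass 468.349 g/mol; 3×28.085 = 84.255 g → 17.99 wt%.
Si in ZrSiO4: molar mass 183.305 g/mol; 1×28.085 = 28.085 g → 15.32 wt%.
Difference = 17.99 − 15.32 = 2.67 percentage points.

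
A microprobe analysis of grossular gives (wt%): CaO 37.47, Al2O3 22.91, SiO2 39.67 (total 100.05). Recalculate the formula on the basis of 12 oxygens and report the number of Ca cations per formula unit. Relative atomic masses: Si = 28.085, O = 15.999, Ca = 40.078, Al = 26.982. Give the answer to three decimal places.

CaO: 37.47/56.077 = 0.66819 mol → 0.66819 mol Ca, 0.66819 mol O.
Al2O3: 22.91/101.961 = 0.22469 mol → 0.44938 mol Al, 0.67407 mol O.
SiO2: 39.67/60.083 = 0.66025 mol → 0.66025 mol Si, 1.32050 mol O.
Total oxygen = 2.66276 mol. Normalization factor = 12/2.66276 = 4.50660.
Ca per 12 O = 0.66819 × 4.50660 = 3.011.

3.011 Ca apfu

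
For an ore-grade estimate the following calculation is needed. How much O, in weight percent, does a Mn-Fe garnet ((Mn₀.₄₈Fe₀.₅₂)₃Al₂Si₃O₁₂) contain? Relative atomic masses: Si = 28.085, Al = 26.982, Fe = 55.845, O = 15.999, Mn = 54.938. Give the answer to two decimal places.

Molar mass of (Mn₀.₄₈Fe₀.₅₂)₃Al₂Si₃O₁₂: 1.44*54.938 + 1.56*55.845 + 2*26.982 + 3*28.085 + 12*15.999 = 496.436 g/mol.
Mass of O per formula unit: 12 × 15.999 = 191.988 g.
Weight fraction O = 191.988 / 496.436 = 0.3867.

38.67 weight percent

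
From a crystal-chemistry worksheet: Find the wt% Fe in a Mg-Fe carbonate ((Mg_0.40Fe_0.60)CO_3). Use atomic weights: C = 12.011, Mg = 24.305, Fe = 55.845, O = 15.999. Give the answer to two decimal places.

32.46 mass %

Formula mass = 0.40*24.305 + 0.60*55.845 + 1*12.011 + 3*15.999 = 103.237 g/mol, of which 33.507 g is Fe.
So Fe makes up 33.507/103.237 = 0.3246 of the mass, i.e. 32.46%.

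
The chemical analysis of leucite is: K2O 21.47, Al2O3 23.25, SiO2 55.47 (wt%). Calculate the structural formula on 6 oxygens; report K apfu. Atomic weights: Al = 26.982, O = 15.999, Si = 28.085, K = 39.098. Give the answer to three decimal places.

0.992 K apfu

K2O: 21.47/94.195 = 0.22793 mol → 0.45586 mol K, 0.22793 mol O.
Al2O3: 23.25/101.961 = 0.22803 mol → 0.45606 mol Al, 0.68409 mol O.
SiO2: 55.47/60.083 = 0.92322 mol → 0.92322 mol Si, 1.84644 mol O.
Total oxygen = 2.75846 mol. Normalization factor = 6/2.75846 = 2.17513.
K per 6 O = 0.45586 × 2.17513 = 0.992.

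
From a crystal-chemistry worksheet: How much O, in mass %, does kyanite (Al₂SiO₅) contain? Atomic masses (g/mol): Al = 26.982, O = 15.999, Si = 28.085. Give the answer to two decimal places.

M(Al₂SiO₅) = 162.044 g/mol.
O contributes 5 × 15.999 = 79.995 g per mole.
79.995/162.044 = 0.4937 → 49.37%.

49.37 mass %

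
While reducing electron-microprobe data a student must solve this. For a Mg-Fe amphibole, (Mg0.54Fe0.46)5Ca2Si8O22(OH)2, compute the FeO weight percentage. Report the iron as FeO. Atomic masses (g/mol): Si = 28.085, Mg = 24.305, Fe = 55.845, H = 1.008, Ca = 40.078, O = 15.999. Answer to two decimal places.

18.67 wt%

M((Mg0.54Fe0.46)5Ca2Si8O22(OH)2) = 884.895 g/mol; M(FeO) = 71.844 g/mol.
Moles FeO per formula unit = 2.30 Fe ÷ 1 = 2.3000.
FeO fraction = (2.3000 × 71.844) / 884.895 = 165.241/884.895 = 0.1867.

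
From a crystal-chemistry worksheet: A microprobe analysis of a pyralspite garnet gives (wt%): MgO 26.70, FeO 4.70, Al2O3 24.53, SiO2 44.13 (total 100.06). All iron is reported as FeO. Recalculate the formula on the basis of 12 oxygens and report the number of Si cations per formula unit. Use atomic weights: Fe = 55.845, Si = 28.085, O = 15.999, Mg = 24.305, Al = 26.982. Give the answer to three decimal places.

26.70 wt% MgO ÷ 40.304 g/mol = 0.66247 mol, giving 0.66247 Mg and 0.66247 O.
4.70 wt% FeO ÷ 71.844 g/mol = 0.06542 mol, giving 0.06542 Fe and 0.06542 O.
24.53 wt% Al2O3 ÷ 101.961 g/mol = 0.24058 mol, giving 0.48116 Al and 0.72174 O.
44.13 wt% SiO2 ÷ 60.083 g/mol = 0.73448 mol, giving 0.73448 Si and 1.46896 O.
Oxygen sums to 2.91859; scaling by 12/2.91859 = 4.11157 puts the formula on 12 O.
Si: 0.73448 × 4.11157 = 3.020 atoms per formula unit.

3.020 Si apfu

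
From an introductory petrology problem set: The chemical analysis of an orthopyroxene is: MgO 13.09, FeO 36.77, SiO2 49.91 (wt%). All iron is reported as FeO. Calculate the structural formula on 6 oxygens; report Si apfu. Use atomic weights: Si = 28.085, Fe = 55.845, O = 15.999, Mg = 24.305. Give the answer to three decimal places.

1.995 Si apfu

MgO (M=40.304): mol = 0.32478; Mg = 0.32478, O = 0.32478.
FeO (M=71.844): mol = 0.51180; Fe = 0.51180, O = 0.51180.
SiO2 (M=60.083): mol = 0.83068; Si = 0.83068, O = 1.66136.
ΣO = 2.49794; factor = 6/ΣO = 2.40198.
Si apfu = 0.83068 × 2.40198 = 1.995.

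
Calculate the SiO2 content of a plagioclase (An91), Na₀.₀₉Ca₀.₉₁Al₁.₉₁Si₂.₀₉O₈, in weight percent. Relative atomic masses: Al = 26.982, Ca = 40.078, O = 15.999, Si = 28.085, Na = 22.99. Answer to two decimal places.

45.37 wt%

Formula mass = 276.765 g/mol.
2.09 Si → 2.0900 mol SiO2 per formula unit; M(SiO2) = 60.083, so SiO2 mass = 125.573 g.
125.573/276.765 × 100 = 45.37 wt%.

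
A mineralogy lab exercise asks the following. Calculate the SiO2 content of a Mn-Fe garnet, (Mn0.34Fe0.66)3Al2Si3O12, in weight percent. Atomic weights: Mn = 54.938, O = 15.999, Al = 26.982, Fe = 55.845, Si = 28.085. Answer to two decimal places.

Molar mass of (Mn0.34Fe0.66)3Al2Si3O12 = 1.02×54.938 + 1.98×55.845 + 2×26.982 + 3×28.085 + 12×15.999 = 496.817 g/mol.
Each formula unit contains 3 Si, equivalent to 3/1 = 3.0000 mol SiO2.
M(SiO2) = 1×28.085 + 2×15.999 = 60.083 g/mol.
Mass of SiO2 per formula unit = 3.0000 × 60.083 = 180.249 g.
SiO2 wt% = 180.249 / 496.817 × 100 = 36.28%.

36.28 wt%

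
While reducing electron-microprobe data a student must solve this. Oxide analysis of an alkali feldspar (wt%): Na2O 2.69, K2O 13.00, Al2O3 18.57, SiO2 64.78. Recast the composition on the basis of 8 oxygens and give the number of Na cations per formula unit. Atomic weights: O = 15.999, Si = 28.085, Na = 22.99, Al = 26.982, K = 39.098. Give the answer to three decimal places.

2.69 wt% Na2O ÷ 61.979 g/mol = 0.04340 mol, giving 0.08680 Na and 0.04340 O.
13.00 wt% K2O ÷ 94.195 g/mol = 0.13801 mol, giving 0.27602 K and 0.13801 O.
18.57 wt% Al2O3 ÷ 101.961 g/mol = 0.18213 mol, giving 0.36426 Al and 0.54639 O.
64.78 wt% SiO2 ÷ 60.083 g/mol = 1.07818 mol, giving 1.07818 Si and 2.15636 O.
Oxygen sums to 2.88416; scaling by 8/2.88416 = 2.77377 puts the formula on 8 O.
Na: 0.08680 × 2.77377 = 0.241 atoms per formula unit.

0.241 Na apfu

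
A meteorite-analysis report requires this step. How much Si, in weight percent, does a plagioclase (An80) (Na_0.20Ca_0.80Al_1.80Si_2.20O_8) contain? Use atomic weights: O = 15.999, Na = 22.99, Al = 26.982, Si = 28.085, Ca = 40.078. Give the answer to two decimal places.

M(Na_0.20Ca_0.80Al_1.80Si_2.20O_8) = 275.007 g/mol.
Si contributes 2.20 × 28.085 = 61.787 g per mole.
61.787/275.007 = 0.2247 → 22.47%.

22.47 weight percent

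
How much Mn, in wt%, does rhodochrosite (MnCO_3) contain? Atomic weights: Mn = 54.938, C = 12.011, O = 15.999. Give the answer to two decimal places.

Formula mass = 1·54.938 + 1·12.011 + 3·15.999 = 114.946 g/mol, of which 54.938 g is Mn.
So Mn makes up 54.938/114.946 = 0.4779 of the mass, i.e. 47.79%.

47.79 wt%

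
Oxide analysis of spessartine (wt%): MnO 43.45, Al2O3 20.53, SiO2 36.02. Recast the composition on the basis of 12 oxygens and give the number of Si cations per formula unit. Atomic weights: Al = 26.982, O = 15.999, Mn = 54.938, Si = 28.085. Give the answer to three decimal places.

2.978 Si apfu

43.45 wt% MnO ÷ 70.937 g/mol = 0.61252 mol, giving 0.61252 Mn and 0.61252 O.
20.53 wt% Al2O3 ÷ 101.961 g/mol = 0.20135 mol, giving 0.40270 Al and 0.60405 O.
36.02 wt% SiO2 ÷ 60.083 g/mol = 0.59950 mol, giving 0.59950 Si and 1.19900 O.
Oxygen sums to 2.41557; scaling by 12/2.41557 = 4.96777 puts the formula on 12 O.
Si: 0.59950 × 4.96777 = 2.978 atoms per formula unit.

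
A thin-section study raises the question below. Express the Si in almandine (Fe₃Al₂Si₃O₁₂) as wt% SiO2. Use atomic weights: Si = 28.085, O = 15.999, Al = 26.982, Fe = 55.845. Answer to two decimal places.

36.21 wt%

Molar mass of Fe₃Al₂Si₃O₁₂ = 3×55.845 + 2×26.982 + 3×28.085 + 12×15.999 = 497.742 g/mol.
Each formula unit contains 3 Si, equivalent to 3/1 = 3.0000 mol SiO2.
M(SiO2) = 1×28.085 + 2×15.999 = 60.083 g/mol.
Mass of SiO2 per formula unit = 3.0000 × 60.083 = 180.249 g.
SiO2 wt% = 180.249 / 497.742 × 100 = 36.21%.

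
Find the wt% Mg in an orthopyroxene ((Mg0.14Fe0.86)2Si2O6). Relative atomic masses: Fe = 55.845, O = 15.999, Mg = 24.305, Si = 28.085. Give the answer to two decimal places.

2.67 weight percent

Molar mass of (Mg0.14Fe0.86)2Si2O6: 0.28*24.305 + 1.72*55.845 + 2*28.085 + 6*15.999 = 255.023 g/mol.
Mass of Mg per formula unit: 0.28 × 24.305 = 6.805 g.
Weight fraction Mg = 6.805 / 255.023 = 0.0267.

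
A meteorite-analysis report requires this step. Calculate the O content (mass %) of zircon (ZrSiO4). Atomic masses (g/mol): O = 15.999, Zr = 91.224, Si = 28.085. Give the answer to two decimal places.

M(ZrSiO4) = 183.305 g/mol.
O contributes 4 × 15.999 = 63.996 g per mole.
63.996/183.305 = 0.3491 → 34.91%.

34.91 mass %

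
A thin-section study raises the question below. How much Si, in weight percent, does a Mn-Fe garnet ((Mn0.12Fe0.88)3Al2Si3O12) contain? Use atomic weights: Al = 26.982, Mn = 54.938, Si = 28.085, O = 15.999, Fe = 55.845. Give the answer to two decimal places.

16.94 weight percent

M((Mn0.12Fe0.88)3Al2Si3O12) = 497.415 g/mol.
Si contributes 3 × 28.085 = 84.255 g per mole.
84.255/497.415 = 0.1694 → 16.94%.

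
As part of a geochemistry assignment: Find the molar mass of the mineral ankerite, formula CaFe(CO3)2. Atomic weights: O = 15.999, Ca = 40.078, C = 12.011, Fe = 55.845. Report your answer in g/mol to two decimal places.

215.94 g/mol

M = 1(40.078) + 1(55.845) + 2(12.011) + 6(15.999)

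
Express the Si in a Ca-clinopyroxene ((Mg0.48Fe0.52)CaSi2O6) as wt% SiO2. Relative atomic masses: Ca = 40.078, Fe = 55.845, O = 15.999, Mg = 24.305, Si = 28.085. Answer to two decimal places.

M((Mg0.48Fe0.52)CaSi2O6) = 232.948 g/mol; M(SiO2) = 60.083 g/mol.
Moles SiO2 per formula unit = 2 Si ÷ 1 = 2.0000.
SiO2 fraction = (2.0000 × 60.083) / 232.948 = 120.166/232.948 = 0.5158.

51.58 wt%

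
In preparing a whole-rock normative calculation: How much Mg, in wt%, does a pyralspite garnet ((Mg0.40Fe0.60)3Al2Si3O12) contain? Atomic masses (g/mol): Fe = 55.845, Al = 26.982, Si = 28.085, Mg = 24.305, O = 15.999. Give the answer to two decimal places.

M((Mg0.40Fe0.60)3Al2Si3O12) = 459.894 g/mol.
Mg contributes 1.20 × 24.305 = 29.166 g per mole.
29.166/459.894 = 0.0634 → 6.34%.

6.34 wt%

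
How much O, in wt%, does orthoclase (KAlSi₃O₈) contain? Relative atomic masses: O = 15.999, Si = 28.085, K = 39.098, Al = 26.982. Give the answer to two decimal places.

M(KAlSi₃O₈) = 278.327 g/mol.
O contributes 8 × 15.999 = 127.992 g per mole.
127.992/278.327 = 0.4599 → 45.99%.

45.99 wt%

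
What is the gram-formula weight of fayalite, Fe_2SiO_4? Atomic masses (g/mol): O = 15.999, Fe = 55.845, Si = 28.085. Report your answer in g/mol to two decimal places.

203.77 g/mol

Fe: 2 × 55.845 = 111.6900
Si: 1 × 28.085 = 28.0850
O: 4 × 15.999 = 63.9960
Summing the contributions gives the formula mass.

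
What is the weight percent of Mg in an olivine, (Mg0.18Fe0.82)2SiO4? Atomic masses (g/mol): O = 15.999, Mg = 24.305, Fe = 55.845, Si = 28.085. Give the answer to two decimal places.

M((Mg0.18Fe0.82)2SiO4) = 192.417 g/mol.
Mg contributes 0.36 × 24.305 = 8.750 g per mole.
8.750/192.417 = 0.0455 → 4.55%.

4.55 weight percent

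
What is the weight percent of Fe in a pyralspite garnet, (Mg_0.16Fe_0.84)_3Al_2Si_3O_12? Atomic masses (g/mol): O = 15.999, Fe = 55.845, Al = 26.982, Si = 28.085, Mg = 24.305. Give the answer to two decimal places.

Formula mass = 0.48×24.305 + 2.52×55.845 + 2×26.982 + 3×28.085 + 12×15.999 = 482.603 g/mol, of which 140.729 g is Fe.
So Fe makes up 140.729/482.603 = 0.2916 of the mass, i.e. 29.16%.

29.16 wt%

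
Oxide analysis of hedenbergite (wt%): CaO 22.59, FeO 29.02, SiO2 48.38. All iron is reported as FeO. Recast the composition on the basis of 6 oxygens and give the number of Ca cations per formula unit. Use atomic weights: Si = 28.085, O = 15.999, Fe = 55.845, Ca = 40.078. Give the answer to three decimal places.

CaO (M=56.077): mol = 0.40284; Ca = 0.40284, O = 0.40284.
FeO (M=71.844): mol = 0.40393; Fe = 0.40393, O = 0.40393.
SiO2 (M=60.083): mol = 0.80522; Si = 0.80522, O = 1.61044.
ΣO = 2.41721; factor = 6/ΣO = 2.48220.
Ca apfu = 0.40284 × 2.48220 = 1.000.

1.000 Ca apfu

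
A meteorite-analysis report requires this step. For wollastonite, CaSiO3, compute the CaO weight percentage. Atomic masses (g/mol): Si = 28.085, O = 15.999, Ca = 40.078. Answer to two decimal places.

Molar mass of CaSiO3 = 1*40.078 + 1*28.085 + 3*15.999 = 116.160 g/mol.
Each formula unit contains 1 Ca, equivalent to 1/1 = 1.0000 mol CaO.
M(CaO) = 1×40.078 + 1×15.999 = 56.077 g/mol.
Mass of CaO per formula unit = 1.0000 × 56.077 = 56.077 g.
CaO wt% = 56.077 / 116.160 × 100 = 48.28%.

48.28 wt%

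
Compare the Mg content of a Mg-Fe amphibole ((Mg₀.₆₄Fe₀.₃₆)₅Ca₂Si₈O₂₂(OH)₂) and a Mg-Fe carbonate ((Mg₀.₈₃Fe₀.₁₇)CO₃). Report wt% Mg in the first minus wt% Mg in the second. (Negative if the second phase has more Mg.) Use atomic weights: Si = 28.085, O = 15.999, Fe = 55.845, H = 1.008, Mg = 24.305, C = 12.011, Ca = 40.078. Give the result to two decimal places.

-13.55 percentage points

Mg in (Mg₀.₆₄Fe₀.₃₆)₅Ca₂Si₈O₂₂(OH)₂: molar mass 869.125 g/mol; 3.20×24.305 = 77.776 g → 8.95 wt%.
Mg in (Mg₀.₈₃Fe₀.₁₇)CO₃: molar mass 89.675 g/mol; 0.83×24.305 = 20.173 g → 22.50 wt%.
Difference = 8.95 − 22.50 = -13.55 percentage points.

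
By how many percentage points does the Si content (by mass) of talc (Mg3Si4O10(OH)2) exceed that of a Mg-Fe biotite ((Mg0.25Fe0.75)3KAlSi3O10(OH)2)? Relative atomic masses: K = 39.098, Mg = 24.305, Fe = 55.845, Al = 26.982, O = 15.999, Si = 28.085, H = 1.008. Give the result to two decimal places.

12.36 percentage points

Si in Mg3Si4O10(OH)2: molar mass 379.259 g/mol; 4×28.085 = 112.340 g → 29.62 wt%.
Si in (Mg0.25Fe0.75)3KAlSi3O10(OH)2: molar mass 488.219 g/mol; 3×28.085 = 84.255 g → 17.26 wt%.
Difference = 29.62 − 17.26 = 12.36 percentage points.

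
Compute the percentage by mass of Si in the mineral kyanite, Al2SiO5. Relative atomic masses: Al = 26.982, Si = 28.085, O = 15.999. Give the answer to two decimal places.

17.33 mass %

M(Al2SiO5) = 162.044 g/mol.
Si contributes 1 × 28.085 = 28.085 g per mole.
28.085/162.044 = 0.1733 → 17.33%.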